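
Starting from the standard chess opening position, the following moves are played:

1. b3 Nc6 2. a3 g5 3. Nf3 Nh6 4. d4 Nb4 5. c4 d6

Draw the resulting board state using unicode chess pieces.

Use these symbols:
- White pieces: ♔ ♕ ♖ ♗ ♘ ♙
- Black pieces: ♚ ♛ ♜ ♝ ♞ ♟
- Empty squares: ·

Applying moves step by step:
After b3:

♜ ♞ ♝ ♛ ♚ ♝ ♞ ♜
♟ ♟ ♟ ♟ ♟ ♟ ♟ ♟
· · · · · · · ·
· · · · · · · ·
· · · · · · · ·
· ♙ · · · · · ·
♙ · ♙ ♙ ♙ ♙ ♙ ♙
♖ ♘ ♗ ♕ ♔ ♗ ♘ ♖


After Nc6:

♜ · ♝ ♛ ♚ ♝ ♞ ♜
♟ ♟ ♟ ♟ ♟ ♟ ♟ ♟
· · ♞ · · · · ·
· · · · · · · ·
· · · · · · · ·
· ♙ · · · · · ·
♙ · ♙ ♙ ♙ ♙ ♙ ♙
♖ ♘ ♗ ♕ ♔ ♗ ♘ ♖


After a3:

♜ · ♝ ♛ ♚ ♝ ♞ ♜
♟ ♟ ♟ ♟ ♟ ♟ ♟ ♟
· · ♞ · · · · ·
· · · · · · · ·
· · · · · · · ·
♙ ♙ · · · · · ·
· · ♙ ♙ ♙ ♙ ♙ ♙
♖ ♘ ♗ ♕ ♔ ♗ ♘ ♖


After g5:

♜ · ♝ ♛ ♚ ♝ ♞ ♜
♟ ♟ ♟ ♟ ♟ ♟ · ♟
· · ♞ · · · · ·
· · · · · · ♟ ·
· · · · · · · ·
♙ ♙ · · · · · ·
· · ♙ ♙ ♙ ♙ ♙ ♙
♖ ♘ ♗ ♕ ♔ ♗ ♘ ♖


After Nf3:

♜ · ♝ ♛ ♚ ♝ ♞ ♜
♟ ♟ ♟ ♟ ♟ ♟ · ♟
· · ♞ · · · · ·
· · · · · · ♟ ·
· · · · · · · ·
♙ ♙ · · · ♘ · ·
· · ♙ ♙ ♙ ♙ ♙ ♙
♖ ♘ ♗ ♕ ♔ ♗ · ♖


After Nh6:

♜ · ♝ ♛ ♚ ♝ · ♜
♟ ♟ ♟ ♟ ♟ ♟ · ♟
· · ♞ · · · · ♞
· · · · · · ♟ ·
· · · · · · · ·
♙ ♙ · · · ♘ · ·
· · ♙ ♙ ♙ ♙ ♙ ♙
♖ ♘ ♗ ♕ ♔ ♗ · ♖


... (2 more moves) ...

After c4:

♜ · ♝ ♛ ♚ ♝ · ♜
♟ ♟ ♟ ♟ ♟ ♟ · ♟
· · · · · · · ♞
· · · · · · ♟ ·
· ♞ ♙ ♙ · · · ·
♙ ♙ · · · ♘ · ·
· · · · ♙ ♙ ♙ ♙
♖ ♘ ♗ ♕ ♔ ♗ · ♖


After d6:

♜ · ♝ ♛ ♚ ♝ · ♜
♟ ♟ ♟ · ♟ ♟ · ♟
· · · ♟ · · · ♞
· · · · · · ♟ ·
· ♞ ♙ ♙ · · · ·
♙ ♙ · · · ♘ · ·
· · · · ♙ ♙ ♙ ♙
♖ ♘ ♗ ♕ ♔ ♗ · ♖



  a b c d e f g h
  ─────────────────
8│♜ · ♝ ♛ ♚ ♝ · ♜│8
7│♟ ♟ ♟ · ♟ ♟ · ♟│7
6│· · · ♟ · · · ♞│6
5│· · · · · · ♟ ·│5
4│· ♞ ♙ ♙ · · · ·│4
3│♙ ♙ · · · ♘ · ·│3
2│· · · · ♙ ♙ ♙ ♙│2
1│♖ ♘ ♗ ♕ ♔ ♗ · ♖│1
  ─────────────────
  a b c d e f g h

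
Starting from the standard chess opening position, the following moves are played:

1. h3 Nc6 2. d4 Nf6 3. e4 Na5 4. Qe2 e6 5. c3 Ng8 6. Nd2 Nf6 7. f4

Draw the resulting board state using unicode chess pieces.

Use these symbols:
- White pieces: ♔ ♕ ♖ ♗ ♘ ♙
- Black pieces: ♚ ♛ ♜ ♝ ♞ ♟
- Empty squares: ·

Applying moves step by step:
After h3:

♜ ♞ ♝ ♛ ♚ ♝ ♞ ♜
♟ ♟ ♟ ♟ ♟ ♟ ♟ ♟
· · · · · · · ·
· · · · · · · ·
· · · · · · · ·
· · · · · · · ♙
♙ ♙ ♙ ♙ ♙ ♙ ♙ ·
♖ ♘ ♗ ♕ ♔ ♗ ♘ ♖


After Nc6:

♜ · ♝ ♛ ♚ ♝ ♞ ♜
♟ ♟ ♟ ♟ ♟ ♟ ♟ ♟
· · ♞ · · · · ·
· · · · · · · ·
· · · · · · · ·
· · · · · · · ♙
♙ ♙ ♙ ♙ ♙ ♙ ♙ ·
♖ ♘ ♗ ♕ ♔ ♗ ♘ ♖


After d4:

♜ · ♝ ♛ ♚ ♝ ♞ ♜
♟ ♟ ♟ ♟ ♟ ♟ ♟ ♟
· · ♞ · · · · ·
· · · · · · · ·
· · · ♙ · · · ·
· · · · · · · ♙
♙ ♙ ♙ · ♙ ♙ ♙ ·
♖ ♘ ♗ ♕ ♔ ♗ ♘ ♖


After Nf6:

♜ · ♝ ♛ ♚ ♝ · ♜
♟ ♟ ♟ ♟ ♟ ♟ ♟ ♟
· · ♞ · · ♞ · ·
· · · · · · · ·
· · · ♙ · · · ·
· · · · · · · ♙
♙ ♙ ♙ · ♙ ♙ ♙ ·
♖ ♘ ♗ ♕ ♔ ♗ ♘ ♖


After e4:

♜ · ♝ ♛ ♚ ♝ · ♜
♟ ♟ ♟ ♟ ♟ ♟ ♟ ♟
· · ♞ · · ♞ · ·
· · · · · · · ·
· · · ♙ ♙ · · ·
· · · · · · · ♙
♙ ♙ ♙ · · ♙ ♙ ·
♖ ♘ ♗ ♕ ♔ ♗ ♘ ♖


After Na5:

♜ · ♝ ♛ ♚ ♝ · ♜
♟ ♟ ♟ ♟ ♟ ♟ ♟ ♟
· · · · · ♞ · ·
♞ · · · · · · ·
· · · ♙ ♙ · · ·
· · · · · · · ♙
♙ ♙ ♙ · · ♙ ♙ ·
♖ ♘ ♗ ♕ ♔ ♗ ♘ ♖


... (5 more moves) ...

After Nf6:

♜ · ♝ ♛ ♚ ♝ · ♜
♟ ♟ ♟ ♟ · ♟ ♟ ♟
· · · · ♟ ♞ · ·
♞ · · · · · · ·
· · · ♙ ♙ · · ·
· · ♙ · · · · ♙
♙ ♙ · ♘ ♕ ♙ ♙ ·
♖ · ♗ · ♔ ♗ ♘ ♖


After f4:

♜ · ♝ ♛ ♚ ♝ · ♜
♟ ♟ ♟ ♟ · ♟ ♟ ♟
· · · · ♟ ♞ · ·
♞ · · · · · · ·
· · · ♙ ♙ ♙ · ·
· · ♙ · · · · ♙
♙ ♙ · ♘ ♕ · ♙ ·
♖ · ♗ · ♔ ♗ ♘ ♖



  a b c d e f g h
  ─────────────────
8│♜ · ♝ ♛ ♚ ♝ · ♜│8
7│♟ ♟ ♟ ♟ · ♟ ♟ ♟│7
6│· · · · ♟ ♞ · ·│6
5│♞ · · · · · · ·│5
4│· · · ♙ ♙ ♙ · ·│4
3│· · ♙ · · · · ♙│3
2│♙ ♙ · ♘ ♕ · ♙ ·│2
1│♖ · ♗ · ♔ ♗ ♘ ♖│1
  ─────────────────
  a b c d e f g h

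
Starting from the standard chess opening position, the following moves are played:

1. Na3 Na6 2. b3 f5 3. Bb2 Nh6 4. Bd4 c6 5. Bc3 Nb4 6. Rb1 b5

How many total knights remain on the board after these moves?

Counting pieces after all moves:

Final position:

  a b c d e f g h
  ─────────────────
8│♜ · ♝ ♛ ♚ ♝ · ♜│8
7│♟ · · ♟ ♟ · ♟ ♟│7
6│· · ♟ · · · · ♞│6
5│· ♟ · · · ♟ · ·│5
4│· ♞ · · · · · ·│4
3│♘ ♙ ♗ · · · · ·│3
2│♙ · ♙ ♙ ♙ ♙ ♙ ♙│2
1│· ♖ · ♕ ♔ ♗ ♘ ♖│1
  ─────────────────
  a b c d e f g h


4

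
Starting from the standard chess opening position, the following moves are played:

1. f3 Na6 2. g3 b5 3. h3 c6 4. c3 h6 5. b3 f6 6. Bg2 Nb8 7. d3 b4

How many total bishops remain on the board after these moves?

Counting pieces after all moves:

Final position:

  a b c d e f g h
  ─────────────────
8│♜ ♞ ♝ ♛ ♚ ♝ ♞ ♜│8
7│♟ · · ♟ ♟ · ♟ ·│7
6│· · ♟ · · ♟ · ♟│6
5│· · · · · · · ·│5
4│· ♟ · · · · · ·│4
3│· ♙ ♙ ♙ · ♙ ♙ ♙│3
2│♙ · · · ♙ · ♗ ·│2
1│♖ ♘ ♗ ♕ ♔ · ♘ ♖│1
  ─────────────────
  a b c d e f g h


4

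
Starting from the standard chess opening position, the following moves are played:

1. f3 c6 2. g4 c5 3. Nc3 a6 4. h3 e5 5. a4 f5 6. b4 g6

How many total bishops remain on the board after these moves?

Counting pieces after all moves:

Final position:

  a b c d e f g h
  ─────────────────
8│♜ ♞ ♝ ♛ ♚ ♝ ♞ ♜│8
7│· ♟ · ♟ · · · ♟│7
6│♟ · · · · · ♟ ·│6
5│· · ♟ · ♟ ♟ · ·│5
4│♙ ♙ · · · · ♙ ·│4
3│· · ♘ · · ♙ · ♙│3
2│· · ♙ ♙ ♙ · · ·│2
1│♖ · ♗ ♕ ♔ ♗ ♘ ♖│1
  ─────────────────
  a b c d e f g h


4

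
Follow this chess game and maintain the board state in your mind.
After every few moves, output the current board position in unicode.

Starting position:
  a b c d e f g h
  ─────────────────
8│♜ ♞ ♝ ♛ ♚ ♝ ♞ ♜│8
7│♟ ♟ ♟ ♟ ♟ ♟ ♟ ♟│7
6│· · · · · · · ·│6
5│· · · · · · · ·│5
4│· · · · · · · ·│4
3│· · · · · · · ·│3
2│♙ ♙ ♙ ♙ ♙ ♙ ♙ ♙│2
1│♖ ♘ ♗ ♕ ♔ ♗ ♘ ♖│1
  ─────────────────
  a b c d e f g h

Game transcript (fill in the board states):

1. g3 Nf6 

  a b c d e f g h
  ─────────────────
8│♜ ♞ ♝ ♛ ♚ ♝ · ♜│8
7│♟ ♟ ♟ ♟ ♟ ♟ ♟ ♟│7
6│· · · · · ♞ · ·│6
5│· · · · · · · ·│5
4│· · · · · · · ·│4
3│· · · · · · ♙ ·│3
2│♙ ♙ ♙ ♙ ♙ ♙ · ♙│2
1│♖ ♘ ♗ ♕ ♔ ♗ ♘ ♖│1
  ─────────────────
  a b c d e f g h

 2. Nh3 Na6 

  a b c d e f g h
  ─────────────────
8│♜ · ♝ ♛ ♚ ♝ · ♜│8
7│♟ ♟ ♟ ♟ ♟ ♟ ♟ ♟│7
6│♞ · · · · ♞ · ·│6
5│· · · · · · · ·│5
4│· · · · · · · ·│4
3│· · · · · · ♙ ♘│3
2│♙ ♙ ♙ ♙ ♙ ♙ · ♙│2
1│♖ ♘ ♗ ♕ ♔ ♗ · ♖│1
  ─────────────────
  a b c d e f g h

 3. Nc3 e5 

  a b c d e f g h
  ─────────────────
8│♜ · ♝ ♛ ♚ ♝ · ♜│8
7│♟ ♟ ♟ ♟ · ♟ ♟ ♟│7
6│♞ · · · · ♞ · ·│6
5│· · · · ♟ · · ·│5
4│· · · · · · · ·│4
3│· · ♘ · · · ♙ ♘│3
2│♙ ♙ ♙ ♙ ♙ ♙ · ♙│2
1│♖ · ♗ ♕ ♔ ♗ · ♖│1
  ─────────────────
  a b c d e f g h



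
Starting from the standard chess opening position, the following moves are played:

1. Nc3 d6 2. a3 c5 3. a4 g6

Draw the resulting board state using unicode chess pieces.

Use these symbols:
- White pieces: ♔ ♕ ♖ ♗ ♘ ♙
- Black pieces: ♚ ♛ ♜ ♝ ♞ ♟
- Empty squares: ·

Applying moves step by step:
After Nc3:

♜ ♞ ♝ ♛ ♚ ♝ ♞ ♜
♟ ♟ ♟ ♟ ♟ ♟ ♟ ♟
· · · · · · · ·
· · · · · · · ·
· · · · · · · ·
· · ♘ · · · · ·
♙ ♙ ♙ ♙ ♙ ♙ ♙ ♙
♖ · ♗ ♕ ♔ ♗ ♘ ♖


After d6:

♜ ♞ ♝ ♛ ♚ ♝ ♞ ♜
♟ ♟ ♟ · ♟ ♟ ♟ ♟
· · · ♟ · · · ·
· · · · · · · ·
· · · · · · · ·
· · ♘ · · · · ·
♙ ♙ ♙ ♙ ♙ ♙ ♙ ♙
♖ · ♗ ♕ ♔ ♗ ♘ ♖


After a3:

♜ ♞ ♝ ♛ ♚ ♝ ♞ ♜
♟ ♟ ♟ · ♟ ♟ ♟ ♟
· · · ♟ · · · ·
· · · · · · · ·
· · · · · · · ·
♙ · ♘ · · · · ·
· ♙ ♙ ♙ ♙ ♙ ♙ ♙
♖ · ♗ ♕ ♔ ♗ ♘ ♖


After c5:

♜ ♞ ♝ ♛ ♚ ♝ ♞ ♜
♟ ♟ · · ♟ ♟ ♟ ♟
· · · ♟ · · · ·
· · ♟ · · · · ·
· · · · · · · ·
♙ · ♘ · · · · ·
· ♙ ♙ ♙ ♙ ♙ ♙ ♙
♖ · ♗ ♕ ♔ ♗ ♘ ♖


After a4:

♜ ♞ ♝ ♛ ♚ ♝ ♞ ♜
♟ ♟ · · ♟ ♟ ♟ ♟
· · · ♟ · · · ·
· · ♟ · · · · ·
♙ · · · · · · ·
· · ♘ · · · · ·
· ♙ ♙ ♙ ♙ ♙ ♙ ♙
♖ · ♗ ♕ ♔ ♗ ♘ ♖


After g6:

♜ ♞ ♝ ♛ ♚ ♝ ♞ ♜
♟ ♟ · · ♟ ♟ · ♟
· · · ♟ · · ♟ ·
· · ♟ · · · · ·
♙ · · · · · · ·
· · ♘ · · · · ·
· ♙ ♙ ♙ ♙ ♙ ♙ ♙
♖ · ♗ ♕ ♔ ♗ ♘ ♖



  a b c d e f g h
  ─────────────────
8│♜ ♞ ♝ ♛ ♚ ♝ ♞ ♜│8
7│♟ ♟ · · ♟ ♟ · ♟│7
6│· · · ♟ · · ♟ ·│6
5│· · ♟ · · · · ·│5
4│♙ · · · · · · ·│4
3│· · ♘ · · · · ·│3
2│· ♙ ♙ ♙ ♙ ♙ ♙ ♙│2
1│♖ · ♗ ♕ ♔ ♗ ♘ ♖│1
  ─────────────────
  a b c d e f g h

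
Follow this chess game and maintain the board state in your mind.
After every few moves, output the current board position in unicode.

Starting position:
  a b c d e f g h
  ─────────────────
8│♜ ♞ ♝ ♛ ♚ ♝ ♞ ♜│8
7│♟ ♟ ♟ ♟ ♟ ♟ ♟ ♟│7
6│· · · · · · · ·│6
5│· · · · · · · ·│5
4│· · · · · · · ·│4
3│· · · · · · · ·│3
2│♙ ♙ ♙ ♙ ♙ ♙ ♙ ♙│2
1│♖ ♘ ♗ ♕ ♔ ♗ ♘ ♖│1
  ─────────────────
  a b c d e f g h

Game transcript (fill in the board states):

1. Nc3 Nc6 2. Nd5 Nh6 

  a b c d e f g h
  ─────────────────
8│♜ · ♝ ♛ ♚ ♝ · ♜│8
7│♟ ♟ ♟ ♟ ♟ ♟ ♟ ♟│7
6│· · ♞ · · · · ♞│6
5│· · · ♘ · · · ·│5
4│· · · · · · · ·│4
3│· · · · · · · ·│3
2│♙ ♙ ♙ ♙ ♙ ♙ ♙ ♙│2
1│♖ · ♗ ♕ ♔ ♗ ♘ ♖│1
  ─────────────────
  a b c d e f g h

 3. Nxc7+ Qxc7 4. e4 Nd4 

  a b c d e f g h
  ─────────────────
8│♜ · ♝ · ♚ ♝ · ♜│8
7│♟ ♟ ♛ ♟ ♟ ♟ ♟ ♟│7
6│· · · · · · · ♞│6
5│· · · · · · · ·│5
4│· · · ♞ ♙ · · ·│4
3│· · · · · · · ·│3
2│♙ ♙ ♙ ♙ · ♙ ♙ ♙│2
1│♖ · ♗ ♕ ♔ ♗ ♘ ♖│1
  ─────────────────
  a b c d e f g h

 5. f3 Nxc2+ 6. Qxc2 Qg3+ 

  a b c d e f g h
  ─────────────────
8│♜ · ♝ · ♚ ♝ · ♜│8
7│♟ ♟ · ♟ ♟ ♟ ♟ ♟│7
6│· · · · · · · ♞│6
5│· · · · · · · ·│5
4│· · · · ♙ · · ·│4
3│· · · · · ♙ ♛ ·│3
2│♙ ♙ ♕ ♙ · · ♙ ♙│2
1│♖ · ♗ · ♔ ♗ ♘ ♖│1
  ─────────────────
  a b c d e f g h

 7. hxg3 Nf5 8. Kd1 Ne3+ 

  a b c d e f g h
  ─────────────────
8│♜ · ♝ · ♚ ♝ · ♜│8
7│♟ ♟ · ♟ ♟ ♟ ♟ ♟│7
6│· · · · · · · ·│6
5│· · · · · · · ·│5
4│· · · · ♙ · · ·│4
3│· · · · ♞ ♙ ♙ ·│3
2│♙ ♙ ♕ ♙ · · ♙ ·│2
1│♖ · ♗ ♔ · ♗ ♘ ♖│1
  ─────────────────
  a b c d e f g h

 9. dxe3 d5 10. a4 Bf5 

  a b c d e f g h
  ─────────────────
8│♜ · · · ♚ ♝ · ♜│8
7│♟ ♟ · · ♟ ♟ ♟ ♟│7
6│· · · · · · · ·│6
5│· · · ♟ · ♝ · ·│5
4│♙ · · · ♙ · · ·│4
3│· · · · ♙ ♙ ♙ ·│3
2│· ♙ ♕ · · · ♙ ·│2
1│♖ · ♗ ♔ · ♗ ♘ ♖│1
  ─────────────────
  a b c d e f g h



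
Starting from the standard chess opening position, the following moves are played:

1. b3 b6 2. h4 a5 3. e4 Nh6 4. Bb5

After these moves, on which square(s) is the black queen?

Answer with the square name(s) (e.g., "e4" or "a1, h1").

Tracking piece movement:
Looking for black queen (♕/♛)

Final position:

  a b c d e f g h
  ─────────────────
8│♜ ♞ ♝ ♛ ♚ ♝ · ♜│8
7│· · ♟ ♟ ♟ ♟ ♟ ♟│7
6│· ♟ · · · · · ♞│6
5│♟ ♗ · · · · · ·│5
4│· · · · ♙ · · ♙│4
3│· ♙ · · · · · ·│3
2│♙ · ♙ ♙ · ♙ ♙ ·│2
1│♖ ♘ ♗ ♕ ♔ · ♘ ♖│1
  ─────────────────
  a b c d e f g h


d8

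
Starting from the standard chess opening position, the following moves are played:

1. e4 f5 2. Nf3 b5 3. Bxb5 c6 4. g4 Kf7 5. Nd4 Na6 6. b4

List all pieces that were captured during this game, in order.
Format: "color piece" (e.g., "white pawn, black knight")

Tracking captures:
  Bxb5: captured black pawn

black pawn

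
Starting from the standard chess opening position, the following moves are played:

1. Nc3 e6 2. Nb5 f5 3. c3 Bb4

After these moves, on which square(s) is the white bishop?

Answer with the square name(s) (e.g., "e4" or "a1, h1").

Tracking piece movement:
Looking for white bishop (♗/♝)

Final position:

  a b c d e f g h
  ─────────────────
8│♜ ♞ ♝ ♛ ♚ · ♞ ♜│8
7│♟ ♟ ♟ ♟ · · ♟ ♟│7
6│· · · · ♟ · · ·│6
5│· ♘ · · · ♟ · ·│5
4│· ♝ · · · · · ·│4
3│· · ♙ · · · · ·│3
2│♙ ♙ · ♙ ♙ ♙ ♙ ♙│2
1│♖ · ♗ ♕ ♔ ♗ ♘ ♖│1
  ─────────────────
  a b c d e f g h


c1, f1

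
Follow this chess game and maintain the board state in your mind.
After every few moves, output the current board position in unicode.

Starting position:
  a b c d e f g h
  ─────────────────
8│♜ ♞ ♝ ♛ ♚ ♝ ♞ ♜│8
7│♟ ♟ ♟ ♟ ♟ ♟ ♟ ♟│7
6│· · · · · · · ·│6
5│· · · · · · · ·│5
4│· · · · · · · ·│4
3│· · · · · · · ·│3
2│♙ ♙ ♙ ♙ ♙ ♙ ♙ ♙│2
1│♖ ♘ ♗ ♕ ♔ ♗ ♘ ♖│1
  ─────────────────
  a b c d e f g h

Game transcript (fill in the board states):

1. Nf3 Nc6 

  a b c d e f g h
  ─────────────────
8│♜ · ♝ ♛ ♚ ♝ ♞ ♜│8
7│♟ ♟ ♟ ♟ ♟ ♟ ♟ ♟│7
6│· · ♞ · · · · ·│6
5│· · · · · · · ·│5
4│· · · · · · · ·│4
3│· · · · · ♘ · ·│3
2│♙ ♙ ♙ ♙ ♙ ♙ ♙ ♙│2
1│♖ ♘ ♗ ♕ ♔ ♗ · ♖│1
  ─────────────────
  a b c d e f g h

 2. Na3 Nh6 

  a b c d e f g h
  ─────────────────
8│♜ · ♝ ♛ ♚ ♝ · ♜│8
7│♟ ♟ ♟ ♟ ♟ ♟ ♟ ♟│7
6│· · ♞ · · · · ♞│6
5│· · · · · · · ·│5
4│· · · · · · · ·│4
3│♘ · · · · ♘ · ·│3
2│♙ ♙ ♙ ♙ ♙ ♙ ♙ ♙│2
1│♖ · ♗ ♕ ♔ ♗ · ♖│1
  ─────────────────
  a b c d e f g h

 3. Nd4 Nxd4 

  a b c d e f g h
  ─────────────────
8│♜ · ♝ ♛ ♚ ♝ · ♜│8
7│♟ ♟ ♟ ♟ ♟ ♟ ♟ ♟│7
6│· · · · · · · ♞│6
5│· · · · · · · ·│5
4│· · · ♞ · · · ·│4
3│♘ · · · · · · ·│3
2│♙ ♙ ♙ ♙ ♙ ♙ ♙ ♙│2
1│♖ · ♗ ♕ ♔ ♗ · ♖│1
  ─────────────────
  a b c d e f g h

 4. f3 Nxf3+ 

  a b c d e f g h
  ─────────────────
8│♜ · ♝ ♛ ♚ ♝ · ♜│8
7│♟ ♟ ♟ ♟ ♟ ♟ ♟ ♟│7
6│· · · · · · · ♞│6
5│· · · · · · · ·│5
4│· · · · · · · ·│4
3│♘ · · · · ♞ · ·│3
2│♙ ♙ ♙ ♙ ♙ · ♙ ♙│2
1│♖ · ♗ ♕ ♔ ♗ · ♖│1
  ─────────────────
  a b c d e f g h



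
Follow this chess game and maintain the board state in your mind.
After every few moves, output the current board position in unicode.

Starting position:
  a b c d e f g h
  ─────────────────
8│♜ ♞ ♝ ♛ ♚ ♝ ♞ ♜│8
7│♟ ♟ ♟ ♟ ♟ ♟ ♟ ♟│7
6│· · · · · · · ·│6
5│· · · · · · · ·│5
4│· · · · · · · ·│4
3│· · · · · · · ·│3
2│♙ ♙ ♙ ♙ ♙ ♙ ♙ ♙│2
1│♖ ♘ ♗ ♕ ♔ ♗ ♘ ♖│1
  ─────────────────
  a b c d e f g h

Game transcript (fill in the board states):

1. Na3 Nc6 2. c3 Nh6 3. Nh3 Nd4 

  a b c d e f g h
  ─────────────────
8│♜ · ♝ ♛ ♚ ♝ · ♜│8
7│♟ ♟ ♟ ♟ ♟ ♟ ♟ ♟│7
6│· · · · · · · ♞│6
5│· · · · · · · ·│5
4│· · · ♞ · · · ·│4
3│♘ · ♙ · · · · ♘│3
2│♙ ♙ · ♙ ♙ ♙ ♙ ♙│2
1│♖ · ♗ ♕ ♔ ♗ · ♖│1
  ─────────────────
  a b c d e f g h

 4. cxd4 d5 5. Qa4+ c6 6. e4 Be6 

  a b c d e f g h
  ─────────────────
8│♜ · · ♛ ♚ ♝ · ♜│8
7│♟ ♟ · · ♟ ♟ ♟ ♟│7
6│· · ♟ · ♝ · · ♞│6
5│· · · ♟ · · · ·│5
4│♕ · · ♙ ♙ · · ·│4
3│♘ · · · · · · ♘│3
2│♙ ♙ · ♙ · ♙ ♙ ♙│2
1│♖ · ♗ · ♔ ♗ · ♖│1
  ─────────────────
  a b c d e f g h

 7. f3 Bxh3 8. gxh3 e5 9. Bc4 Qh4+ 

  a b c d e f g h
  ─────────────────
8│♜ · · · ♚ ♝ · ♜│8
7│♟ ♟ · · · ♟ ♟ ♟│7
6│· · ♟ · · · · ♞│6
5│· · · ♟ ♟ · · ·│5
4│♕ · ♗ ♙ ♙ · · ♛│4
3│♘ · · · · ♙ · ♙│3
2│♙ ♙ · ♙ · · · ♙│2
1│♖ · ♗ · ♔ · · ♖│1
  ─────────────────
  a b c d e f g h

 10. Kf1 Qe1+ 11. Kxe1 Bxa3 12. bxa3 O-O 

  a b c d e f g h
  ─────────────────
8│♜ · · · · ♜ ♚ ·│8
7│♟ ♟ · · · ♟ ♟ ♟│7
6│· · ♟ · · · · ♞│6
5│· · · ♟ ♟ · · ·│5
4│♕ · ♗ ♙ ♙ · · ·│4
3│♙ · · · · ♙ · ♙│3
2│♙ · · ♙ · · · ♙│2
1│♖ · ♗ · ♔ · · ♖│1
  ─────────────────
  a b c d e f g h

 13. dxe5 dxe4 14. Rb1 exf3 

  a b c d e f g h
  ─────────────────
8│♜ · · · · ♜ ♚ ·│8
7│♟ ♟ · · · ♟ ♟ ♟│7
6│· · ♟ · · · · ♞│6
5│· · · · ♙ · · ·│5
4│♕ · ♗ · · · · ·│4
3│♙ · · · · ♟ · ♙│3
2│♙ · · ♙ · · · ♙│2
1│· ♖ ♗ · ♔ · · ♖│1
  ─────────────────
  a b c d e f g h


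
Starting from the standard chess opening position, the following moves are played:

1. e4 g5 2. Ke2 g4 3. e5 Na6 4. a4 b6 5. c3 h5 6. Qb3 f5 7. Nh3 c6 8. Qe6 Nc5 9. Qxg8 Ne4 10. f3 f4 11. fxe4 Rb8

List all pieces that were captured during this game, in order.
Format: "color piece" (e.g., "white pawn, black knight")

Tracking captures:
  Qxg8: captured black knight
  fxe4: captured black knight

black knight, black knight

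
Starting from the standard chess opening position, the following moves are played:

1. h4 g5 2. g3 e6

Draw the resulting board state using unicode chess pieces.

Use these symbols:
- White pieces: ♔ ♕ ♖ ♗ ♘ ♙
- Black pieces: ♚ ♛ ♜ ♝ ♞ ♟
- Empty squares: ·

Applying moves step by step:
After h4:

♜ ♞ ♝ ♛ ♚ ♝ ♞ ♜
♟ ♟ ♟ ♟ ♟ ♟ ♟ ♟
· · · · · · · ·
· · · · · · · ·
· · · · · · · ♙
· · · · · · · ·
♙ ♙ ♙ ♙ ♙ ♙ ♙ ·
♖ ♘ ♗ ♕ ♔ ♗ ♘ ♖


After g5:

♜ ♞ ♝ ♛ ♚ ♝ ♞ ♜
♟ ♟ ♟ ♟ ♟ ♟ · ♟
· · · · · · · ·
· · · · · · ♟ ·
· · · · · · · ♙
· · · · · · · ·
♙ ♙ ♙ ♙ ♙ ♙ ♙ ·
♖ ♘ ♗ ♕ ♔ ♗ ♘ ♖


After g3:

♜ ♞ ♝ ♛ ♚ ♝ ♞ ♜
♟ ♟ ♟ ♟ ♟ ♟ · ♟
· · · · · · · ·
· · · · · · ♟ ·
· · · · · · · ♙
· · · · · · ♙ ·
♙ ♙ ♙ ♙ ♙ ♙ · ·
♖ ♘ ♗ ♕ ♔ ♗ ♘ ♖


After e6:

♜ ♞ ♝ ♛ ♚ ♝ ♞ ♜
♟ ♟ ♟ ♟ · ♟ · ♟
· · · · ♟ · · ·
· · · · · · ♟ ·
· · · · · · · ♙
· · · · · · ♙ ·
♙ ♙ ♙ ♙ ♙ ♙ · ·
♖ ♘ ♗ ♕ ♔ ♗ ♘ ♖



  a b c d e f g h
  ─────────────────
8│♜ ♞ ♝ ♛ ♚ ♝ ♞ ♜│8
7│♟ ♟ ♟ ♟ · ♟ · ♟│7
6│· · · · ♟ · · ·│6
5│· · · · · · ♟ ·│5
4│· · · · · · · ♙│4
3│· · · · · · ♙ ·│3
2│♙ ♙ ♙ ♙ ♙ ♙ · ·│2
1│♖ ♘ ♗ ♕ ♔ ♗ ♘ ♖│1
  ─────────────────
  a b c d e f g h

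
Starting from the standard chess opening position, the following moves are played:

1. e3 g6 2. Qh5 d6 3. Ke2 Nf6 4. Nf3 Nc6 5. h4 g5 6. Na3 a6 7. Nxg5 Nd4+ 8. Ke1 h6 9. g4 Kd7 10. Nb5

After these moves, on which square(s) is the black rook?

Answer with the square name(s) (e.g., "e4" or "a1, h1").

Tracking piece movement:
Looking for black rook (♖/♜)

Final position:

  a b c d e f g h
  ─────────────────
8│♜ · ♝ ♛ · ♝ · ♜│8
7│· ♟ ♟ ♚ ♟ ♟ · ·│7
6│♟ · · ♟ · ♞ · ♟│6
5│· ♘ · · · · ♘ ♕│5
4│· · · ♞ · · ♙ ♙│4
3│· · · · ♙ · · ·│3
2│♙ ♙ ♙ ♙ · ♙ · ·│2
1│♖ · ♗ · ♔ ♗ · ♖│1
  ─────────────────
  a b c d e f g h


a8, h8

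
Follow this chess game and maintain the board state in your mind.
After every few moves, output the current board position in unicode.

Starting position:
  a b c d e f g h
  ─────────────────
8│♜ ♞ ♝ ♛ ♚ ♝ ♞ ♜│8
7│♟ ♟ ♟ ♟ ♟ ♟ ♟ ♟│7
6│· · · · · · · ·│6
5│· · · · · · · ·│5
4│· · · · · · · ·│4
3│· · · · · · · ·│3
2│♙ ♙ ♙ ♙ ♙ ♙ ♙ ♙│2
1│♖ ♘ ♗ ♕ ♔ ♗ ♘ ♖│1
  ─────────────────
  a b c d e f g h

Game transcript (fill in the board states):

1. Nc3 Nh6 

  a b c d e f g h
  ─────────────────
8│♜ ♞ ♝ ♛ ♚ ♝ · ♜│8
7│♟ ♟ ♟ ♟ ♟ ♟ ♟ ♟│7
6│· · · · · · · ♞│6
5│· · · · · · · ·│5
4│· · · · · · · ·│4
3│· · ♘ · · · · ·│3
2│♙ ♙ ♙ ♙ ♙ ♙ ♙ ♙│2
1│♖ · ♗ ♕ ♔ ♗ ♘ ♖│1
  ─────────────────
  a b c d e f g h

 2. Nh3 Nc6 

  a b c d e f g h
  ─────────────────
8│♜ · ♝ ♛ ♚ ♝ · ♜│8
7│♟ ♟ ♟ ♟ ♟ ♟ ♟ ♟│7
6│· · ♞ · · · · ♞│6
5│· · · · · · · ·│5
4│· · · · · · · ·│4
3│· · ♘ · · · · ♘│3
2│♙ ♙ ♙ ♙ ♙ ♙ ♙ ♙│2
1│♖ · ♗ ♕ ♔ ♗ · ♖│1
  ─────────────────
  a b c d e f g h

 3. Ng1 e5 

  a b c d e f g h
  ─────────────────
8│♜ · ♝ ♛ ♚ ♝ · ♜│8
7│♟ ♟ ♟ ♟ · ♟ ♟ ♟│7
6│· · ♞ · · · · ♞│6
5│· · · · ♟ · · ·│5
4│· · · · · · · ·│4
3│· · ♘ · · · · ·│3
2│♙ ♙ ♙ ♙ ♙ ♙ ♙ ♙│2
1│♖ · ♗ ♕ ♔ ♗ ♘ ♖│1
  ─────────────────
  a b c d e f g h

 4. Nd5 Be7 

  a b c d e f g h
  ─────────────────
8│♜ · ♝ ♛ ♚ · · ♜│8
7│♟ ♟ ♟ ♟ ♝ ♟ ♟ ♟│7
6│· · ♞ · · · · ♞│6
5│· · · ♘ ♟ · · ·│5
4│· · · · · · · ·│4
3│· · · · · · · ·│3
2│♙ ♙ ♙ ♙ ♙ ♙ ♙ ♙│2
1│♖ · ♗ ♕ ♔ ♗ ♘ ♖│1
  ─────────────────
  a b c d e f g h



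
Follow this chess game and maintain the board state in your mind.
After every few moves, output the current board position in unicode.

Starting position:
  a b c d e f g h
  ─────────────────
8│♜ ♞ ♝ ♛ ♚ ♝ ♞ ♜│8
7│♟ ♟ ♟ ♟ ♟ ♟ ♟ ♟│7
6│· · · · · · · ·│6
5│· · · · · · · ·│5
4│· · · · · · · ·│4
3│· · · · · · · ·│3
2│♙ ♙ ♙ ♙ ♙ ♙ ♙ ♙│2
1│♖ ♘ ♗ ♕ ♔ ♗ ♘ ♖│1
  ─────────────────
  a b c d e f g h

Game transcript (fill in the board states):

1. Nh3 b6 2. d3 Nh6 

  a b c d e f g h
  ─────────────────
8│♜ ♞ ♝ ♛ ♚ ♝ · ♜│8
7│♟ · ♟ ♟ ♟ ♟ ♟ ♟│7
6│· ♟ · · · · · ♞│6
5│· · · · · · · ·│5
4│· · · · · · · ·│4
3│· · · ♙ · · · ♘│3
2│♙ ♙ ♙ · ♙ ♙ ♙ ♙│2
1│♖ ♘ ♗ ♕ ♔ ♗ · ♖│1
  ─────────────────
  a b c d e f g h

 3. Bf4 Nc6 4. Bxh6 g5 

  a b c d e f g h
  ─────────────────
8│♜ · ♝ ♛ ♚ ♝ · ♜│8
7│♟ · ♟ ♟ ♟ ♟ · ♟│7
6│· ♟ ♞ · · · · ♗│6
5│· · · · · · ♟ ·│5
4│· · · · · · · ·│4
3│· · · ♙ · · · ♘│3
2│♙ ♙ ♙ · ♙ ♙ ♙ ♙│2
1│♖ ♘ · ♕ ♔ ♗ · ♖│1
  ─────────────────
  a b c d e f g h

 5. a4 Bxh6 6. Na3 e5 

  a b c d e f g h
  ─────────────────
8│♜ · ♝ ♛ ♚ · · ♜│8
7│♟ · ♟ ♟ · ♟ · ♟│7
6│· ♟ ♞ · · · · ♝│6
5│· · · · ♟ · ♟ ·│5
4│♙ · · · · · · ·│4
3│♘ · · ♙ · · · ♘│3
2│· ♙ ♙ · ♙ ♙ ♙ ♙│2
1│♖ · · ♕ ♔ ♗ · ♖│1
  ─────────────────
  a b c d e f g h

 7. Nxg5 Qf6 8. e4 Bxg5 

  a b c d e f g h
  ─────────────────
8│♜ · ♝ · ♚ · · ♜│8
7│♟ · ♟ ♟ · ♟ · ♟│7
6│· ♟ ♞ · · ♛ · ·│6
5│· · · · ♟ · ♝ ·│5
4│♙ · · · ♙ · · ·│4
3│♘ · · ♙ · · · ·│3
2│· ♙ ♙ · · ♙ ♙ ♙│2
1│♖ · · ♕ ♔ ♗ · ♖│1
  ─────────────────
  a b c d e f g h

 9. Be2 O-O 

  a b c d e f g h
  ─────────────────
8│♜ · ♝ · · ♜ ♚ ·│8
7│♟ · ♟ ♟ · ♟ · ♟│7
6│· ♟ ♞ · · ♛ · ·│6
5│· · · · ♟ · ♝ ·│5
4│♙ · · · ♙ · · ·│4
3│♘ · · ♙ · · · ·│3
2│· ♙ ♙ · ♗ ♙ ♙ ♙│2
1│♖ · · ♕ ♔ · · ♖│1
  ─────────────────
  a b c d e f g h


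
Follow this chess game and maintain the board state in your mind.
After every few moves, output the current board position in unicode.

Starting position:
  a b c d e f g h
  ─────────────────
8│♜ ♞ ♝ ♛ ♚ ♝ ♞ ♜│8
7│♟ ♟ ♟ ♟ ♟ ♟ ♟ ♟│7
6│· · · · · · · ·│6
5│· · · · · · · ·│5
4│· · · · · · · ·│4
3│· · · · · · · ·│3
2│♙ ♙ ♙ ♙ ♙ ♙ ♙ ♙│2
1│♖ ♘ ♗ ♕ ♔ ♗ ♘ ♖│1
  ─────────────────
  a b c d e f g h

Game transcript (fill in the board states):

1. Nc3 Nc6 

  a b c d e f g h
  ─────────────────
8│♜ · ♝ ♛ ♚ ♝ ♞ ♜│8
7│♟ ♟ ♟ ♟ ♟ ♟ ♟ ♟│7
6│· · ♞ · · · · ·│6
5│· · · · · · · ·│5
4│· · · · · · · ·│4
3│· · ♘ · · · · ·│3
2│♙ ♙ ♙ ♙ ♙ ♙ ♙ ♙│2
1│♖ · ♗ ♕ ♔ ♗ ♘ ♖│1
  ─────────────────
  a b c d e f g h

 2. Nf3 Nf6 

  a b c d e f g h
  ─────────────────
8│♜ · ♝ ♛ ♚ ♝ · ♜│8
7│♟ ♟ ♟ ♟ ♟ ♟ ♟ ♟│7
6│· · ♞ · · ♞ · ·│6
5│· · · · · · · ·│5
4│· · · · · · · ·│4
3│· · ♘ · · ♘ · ·│3
2│♙ ♙ ♙ ♙ ♙ ♙ ♙ ♙│2
1│♖ · ♗ ♕ ♔ ♗ · ♖│1
  ─────────────────
  a b c d e f g h

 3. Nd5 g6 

  a b c d e f g h
  ─────────────────
8│♜ · ♝ ♛ ♚ ♝ · ♜│8
7│♟ ♟ ♟ ♟ ♟ ♟ · ♟│7
6│· · ♞ · · ♞ ♟ ·│6
5│· · · ♘ · · · ·│5
4│· · · · · · · ·│4
3│· · · · · ♘ · ·│3
2│♙ ♙ ♙ ♙ ♙ ♙ ♙ ♙│2
1│♖ · ♗ ♕ ♔ ♗ · ♖│1
  ─────────────────
  a b c d e f g h



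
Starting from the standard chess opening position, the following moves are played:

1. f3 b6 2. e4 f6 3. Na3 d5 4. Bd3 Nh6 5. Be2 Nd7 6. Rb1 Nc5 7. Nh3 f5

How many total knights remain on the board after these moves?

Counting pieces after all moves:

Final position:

  a b c d e f g h
  ─────────────────
8│♜ · ♝ ♛ ♚ ♝ · ♜│8
7│♟ · ♟ · ♟ · ♟ ♟│7
6│· ♟ · · · · · ♞│6
5│· · ♞ ♟ · ♟ · ·│5
4│· · · · ♙ · · ·│4
3│♘ · · · · ♙ · ♘│3
2│♙ ♙ ♙ ♙ ♗ · ♙ ♙│2
1│· ♖ ♗ ♕ ♔ · · ♖│1
  ─────────────────
  a b c d e f g h


4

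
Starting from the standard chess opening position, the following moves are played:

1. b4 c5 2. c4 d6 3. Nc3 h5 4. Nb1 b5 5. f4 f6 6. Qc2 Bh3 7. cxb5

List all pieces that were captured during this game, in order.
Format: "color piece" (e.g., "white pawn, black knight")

Tracking captures:
  cxb5: captured black pawn

black pawn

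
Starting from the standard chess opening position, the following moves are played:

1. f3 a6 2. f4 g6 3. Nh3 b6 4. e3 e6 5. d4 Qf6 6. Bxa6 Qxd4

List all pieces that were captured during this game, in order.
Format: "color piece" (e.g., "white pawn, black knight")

Tracking captures:
  Bxa6: captured black pawn
  Qxd4: captured white pawn

black pawn, white pawn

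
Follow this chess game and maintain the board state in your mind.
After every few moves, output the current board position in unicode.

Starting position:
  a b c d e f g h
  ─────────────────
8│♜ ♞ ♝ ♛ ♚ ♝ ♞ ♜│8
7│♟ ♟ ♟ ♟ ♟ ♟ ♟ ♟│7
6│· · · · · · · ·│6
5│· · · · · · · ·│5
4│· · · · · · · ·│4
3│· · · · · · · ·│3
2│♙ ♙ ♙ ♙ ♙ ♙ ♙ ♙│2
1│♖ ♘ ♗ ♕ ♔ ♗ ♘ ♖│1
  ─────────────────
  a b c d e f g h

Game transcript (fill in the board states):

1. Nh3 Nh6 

  a b c d e f g h
  ─────────────────
8│♜ ♞ ♝ ♛ ♚ ♝ · ♜│8
7│♟ ♟ ♟ ♟ ♟ ♟ ♟ ♟│7
6│· · · · · · · ♞│6
5│· · · · · · · ·│5
4│· · · · · · · ·│4
3│· · · · · · · ♘│3
2│♙ ♙ ♙ ♙ ♙ ♙ ♙ ♙│2
1│♖ ♘ ♗ ♕ ♔ ♗ · ♖│1
  ─────────────────
  a b c d e f g h

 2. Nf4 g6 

  a b c d e f g h
  ─────────────────
8│♜ ♞ ♝ ♛ ♚ ♝ · ♜│8
7│♟ ♟ ♟ ♟ ♟ ♟ · ♟│7
6│· · · · · · ♟ ♞│6
5│· · · · · · · ·│5
4│· · · · · ♘ · ·│4
3│· · · · · · · ·│3
2│♙ ♙ ♙ ♙ ♙ ♙ ♙ ♙│2
1│♖ ♘ ♗ ♕ ♔ ♗ · ♖│1
  ─────────────────
  a b c d e f g h

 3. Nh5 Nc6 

  a b c d e f g h
  ─────────────────
8│♜ · ♝ ♛ ♚ ♝ · ♜│8
7│♟ ♟ ♟ ♟ ♟ ♟ · ♟│7
6│· · ♞ · · · ♟ ♞│6
5│· · · · · · · ♘│5
4│· · · · · · · ·│4
3│· · · · · · · ·│3
2│♙ ♙ ♙ ♙ ♙ ♙ ♙ ♙│2
1│♖ ♘ ♗ ♕ ♔ ♗ · ♖│1
  ─────────────────
  a b c d e f g h

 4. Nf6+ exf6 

  a b c d e f g h
  ─────────────────
8│♜ · ♝ ♛ ♚ ♝ · ♜│8
7│♟ ♟ ♟ ♟ · ♟ · ♟│7
6│· · ♞ · · ♟ ♟ ♞│6
5│· · · · · · · ·│5
4│· · · · · · · ·│4
3│· · · · · · · ·│3
2│♙ ♙ ♙ ♙ ♙ ♙ ♙ ♙│2
1│♖ ♘ ♗ ♕ ♔ ♗ · ♖│1
  ─────────────────
  a b c d e f g h

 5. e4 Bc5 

  a b c d e f g h
  ─────────────────
8│♜ · ♝ ♛ ♚ · · ♜│8
7│♟ ♟ ♟ ♟ · ♟ · ♟│7
6│· · ♞ · · ♟ ♟ ♞│6
5│· · ♝ · · · · ·│5
4│· · · · ♙ · · ·│4
3│· · · · · · · ·│3
2│♙ ♙ ♙ ♙ · ♙ ♙ ♙│2
1│♖ ♘ ♗ ♕ ♔ ♗ · ♖│1
  ─────────────────
  a b c d e f g h



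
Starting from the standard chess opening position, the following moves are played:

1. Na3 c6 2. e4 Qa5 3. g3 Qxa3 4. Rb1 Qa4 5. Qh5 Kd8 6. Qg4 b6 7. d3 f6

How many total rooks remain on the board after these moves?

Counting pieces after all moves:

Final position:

  a b c d e f g h
  ─────────────────
8│♜ ♞ ♝ ♚ · ♝ ♞ ♜│8
7│♟ · · ♟ ♟ · ♟ ♟│7
6│· ♟ ♟ · · ♟ · ·│6
5│· · · · · · · ·│5
4│♛ · · · ♙ · ♕ ·│4
3│· · · ♙ · · ♙ ·│3
2│♙ ♙ ♙ · · ♙ · ♙│2
1│· ♖ ♗ · ♔ ♗ ♘ ♖│1
  ─────────────────
  a b c d e f g h


4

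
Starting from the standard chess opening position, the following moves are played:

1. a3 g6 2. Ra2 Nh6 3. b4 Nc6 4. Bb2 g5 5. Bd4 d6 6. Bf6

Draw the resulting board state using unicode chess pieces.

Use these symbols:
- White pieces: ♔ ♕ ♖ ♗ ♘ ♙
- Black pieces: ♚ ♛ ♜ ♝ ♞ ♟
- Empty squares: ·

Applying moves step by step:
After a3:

♜ ♞ ♝ ♛ ♚ ♝ ♞ ♜
♟ ♟ ♟ ♟ ♟ ♟ ♟ ♟
· · · · · · · ·
· · · · · · · ·
· · · · · · · ·
♙ · · · · · · ·
· ♙ ♙ ♙ ♙ ♙ ♙ ♙
♖ ♘ ♗ ♕ ♔ ♗ ♘ ♖


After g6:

♜ ♞ ♝ ♛ ♚ ♝ ♞ ♜
♟ ♟ ♟ ♟ ♟ ♟ · ♟
· · · · · · ♟ ·
· · · · · · · ·
· · · · · · · ·
♙ · · · · · · ·
· ♙ ♙ ♙ ♙ ♙ ♙ ♙
♖ ♘ ♗ ♕ ♔ ♗ ♘ ♖


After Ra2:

♜ ♞ ♝ ♛ ♚ ♝ ♞ ♜
♟ ♟ ♟ ♟ ♟ ♟ · ♟
· · · · · · ♟ ·
· · · · · · · ·
· · · · · · · ·
♙ · · · · · · ·
♖ ♙ ♙ ♙ ♙ ♙ ♙ ♙
· ♘ ♗ ♕ ♔ ♗ ♘ ♖


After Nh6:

♜ ♞ ♝ ♛ ♚ ♝ · ♜
♟ ♟ ♟ ♟ ♟ ♟ · ♟
· · · · · · ♟ ♞
· · · · · · · ·
· · · · · · · ·
♙ · · · · · · ·
♖ ♙ ♙ ♙ ♙ ♙ ♙ ♙
· ♘ ♗ ♕ ♔ ♗ ♘ ♖


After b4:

♜ ♞ ♝ ♛ ♚ ♝ · ♜
♟ ♟ ♟ ♟ ♟ ♟ · ♟
· · · · · · ♟ ♞
· · · · · · · ·
· ♙ · · · · · ·
♙ · · · · · · ·
♖ · ♙ ♙ ♙ ♙ ♙ ♙
· ♘ ♗ ♕ ♔ ♗ ♘ ♖


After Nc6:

♜ · ♝ ♛ ♚ ♝ · ♜
♟ ♟ ♟ ♟ ♟ ♟ · ♟
· · ♞ · · · ♟ ♞
· · · · · · · ·
· ♙ · · · · · ·
♙ · · · · · · ·
♖ · ♙ ♙ ♙ ♙ ♙ ♙
· ♘ ♗ ♕ ♔ ♗ ♘ ♖


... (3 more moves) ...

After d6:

♜ · ♝ ♛ ♚ ♝ · ♜
♟ ♟ ♟ · ♟ ♟ · ♟
· · ♞ ♟ · · · ♞
· · · · · · ♟ ·
· ♙ · ♗ · · · ·
♙ · · · · · · ·
♖ · ♙ ♙ ♙ ♙ ♙ ♙
· ♘ · ♕ ♔ ♗ ♘ ♖


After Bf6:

♜ · ♝ ♛ ♚ ♝ · ♜
♟ ♟ ♟ · ♟ ♟ · ♟
· · ♞ ♟ · ♗ · ♞
· · · · · · ♟ ·
· ♙ · · · · · ·
♙ · · · · · · ·
♖ · ♙ ♙ ♙ ♙ ♙ ♙
· ♘ · ♕ ♔ ♗ ♘ ♖



  a b c d e f g h
  ─────────────────
8│♜ · ♝ ♛ ♚ ♝ · ♜│8
7│♟ ♟ ♟ · ♟ ♟ · ♟│7
6│· · ♞ ♟ · ♗ · ♞│6
5│· · · · · · ♟ ·│5
4│· ♙ · · · · · ·│4
3│♙ · · · · · · ·│3
2│♖ · ♙ ♙ ♙ ♙ ♙ ♙│2
1│· ♘ · ♕ ♔ ♗ ♘ ♖│1
  ─────────────────
  a b c d e f g h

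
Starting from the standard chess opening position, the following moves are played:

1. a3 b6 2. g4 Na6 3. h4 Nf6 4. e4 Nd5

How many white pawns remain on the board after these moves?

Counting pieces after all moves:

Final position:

  a b c d e f g h
  ─────────────────
8│♜ · ♝ ♛ ♚ ♝ · ♜│8
7│♟ · ♟ ♟ ♟ ♟ ♟ ♟│7
6│♞ ♟ · · · · · ·│6
5│· · · ♞ · · · ·│5
4│· · · · ♙ · ♙ ♙│4
3│♙ · · · · · · ·│3
2│· ♙ ♙ ♙ · ♙ · ·│2
1│♖ ♘ ♗ ♕ ♔ ♗ ♘ ♖│1
  ─────────────────
  a b c d e f g h


8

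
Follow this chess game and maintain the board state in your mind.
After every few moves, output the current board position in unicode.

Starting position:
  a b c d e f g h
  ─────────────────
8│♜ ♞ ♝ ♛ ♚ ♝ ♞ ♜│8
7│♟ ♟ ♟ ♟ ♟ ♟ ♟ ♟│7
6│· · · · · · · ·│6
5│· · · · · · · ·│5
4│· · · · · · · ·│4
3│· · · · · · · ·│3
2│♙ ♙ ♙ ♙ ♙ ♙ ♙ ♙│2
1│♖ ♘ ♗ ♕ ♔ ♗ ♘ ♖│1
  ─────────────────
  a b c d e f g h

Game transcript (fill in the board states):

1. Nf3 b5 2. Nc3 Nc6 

  a b c d e f g h
  ─────────────────
8│♜ · ♝ ♛ ♚ ♝ ♞ ♜│8
7│♟ · ♟ ♟ ♟ ♟ ♟ ♟│7
6│· · ♞ · · · · ·│6
5│· ♟ · · · · · ·│5
4│· · · · · · · ·│4
3│· · ♘ · · ♘ · ·│3
2│♙ ♙ ♙ ♙ ♙ ♙ ♙ ♙│2
1│♖ · ♗ ♕ ♔ ♗ · ♖│1
  ─────────────────
  a b c d e f g h

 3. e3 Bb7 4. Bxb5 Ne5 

  a b c d e f g h
  ─────────────────
8│♜ · · ♛ ♚ ♝ ♞ ♜│8
7│♟ ♝ ♟ ♟ ♟ ♟ ♟ ♟│7
6│· · · · · · · ·│6
5│· ♗ · · ♞ · · ·│5
4│· · · · · · · ·│4
3│· · ♘ · ♙ ♘ · ·│3
2│♙ ♙ ♙ ♙ · ♙ ♙ ♙│2
1│♖ · ♗ ♕ ♔ · · ♖│1
  ─────────────────
  a b c d e f g h

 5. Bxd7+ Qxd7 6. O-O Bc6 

  a b c d e f g h
  ─────────────────
8│♜ · · · ♚ ♝ ♞ ♜│8
7│♟ · ♟ ♛ ♟ ♟ ♟ ♟│7
6│· · ♝ · · · · ·│6
5│· · · · ♞ · · ·│5
4│· · · · · · · ·│4
3│· · ♘ · ♙ ♘ · ·│3
2│♙ ♙ ♙ ♙ · ♙ ♙ ♙│2
1│♖ · ♗ ♕ · ♖ ♔ ·│1
  ─────────────────
  a b c d e f g h

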